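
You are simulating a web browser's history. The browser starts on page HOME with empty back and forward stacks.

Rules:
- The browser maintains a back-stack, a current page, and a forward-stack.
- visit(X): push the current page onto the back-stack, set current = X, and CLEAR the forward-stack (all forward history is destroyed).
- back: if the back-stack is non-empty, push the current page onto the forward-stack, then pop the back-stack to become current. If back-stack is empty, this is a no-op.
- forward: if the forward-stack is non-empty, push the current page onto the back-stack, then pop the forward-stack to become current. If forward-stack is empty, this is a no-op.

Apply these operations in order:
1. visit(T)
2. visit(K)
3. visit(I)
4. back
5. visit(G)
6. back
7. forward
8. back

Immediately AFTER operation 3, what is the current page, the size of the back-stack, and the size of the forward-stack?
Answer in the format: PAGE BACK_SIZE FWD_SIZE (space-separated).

After 1 (visit(T)): cur=T back=1 fwd=0
After 2 (visit(K)): cur=K back=2 fwd=0
After 3 (visit(I)): cur=I back=3 fwd=0

I 3 0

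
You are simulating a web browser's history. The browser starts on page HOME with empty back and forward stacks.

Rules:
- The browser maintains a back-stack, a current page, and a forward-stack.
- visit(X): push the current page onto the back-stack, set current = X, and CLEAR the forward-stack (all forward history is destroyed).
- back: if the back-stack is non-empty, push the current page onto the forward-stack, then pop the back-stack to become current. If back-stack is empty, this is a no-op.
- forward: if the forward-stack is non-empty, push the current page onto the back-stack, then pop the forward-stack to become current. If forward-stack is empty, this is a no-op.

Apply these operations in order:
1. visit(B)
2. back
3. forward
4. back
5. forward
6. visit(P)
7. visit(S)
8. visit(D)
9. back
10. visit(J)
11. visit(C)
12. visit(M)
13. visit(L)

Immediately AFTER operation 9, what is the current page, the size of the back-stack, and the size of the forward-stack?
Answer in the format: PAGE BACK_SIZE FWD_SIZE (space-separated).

After 1 (visit(B)): cur=B back=1 fwd=0
After 2 (back): cur=HOME back=0 fwd=1
After 3 (forward): cur=B back=1 fwd=0
After 4 (back): cur=HOME back=0 fwd=1
After 5 (forward): cur=B back=1 fwd=0
After 6 (visit(P)): cur=P back=2 fwd=0
After 7 (visit(S)): cur=S back=3 fwd=0
After 8 (visit(D)): cur=D back=4 fwd=0
After 9 (back): cur=S back=3 fwd=1

S 3 1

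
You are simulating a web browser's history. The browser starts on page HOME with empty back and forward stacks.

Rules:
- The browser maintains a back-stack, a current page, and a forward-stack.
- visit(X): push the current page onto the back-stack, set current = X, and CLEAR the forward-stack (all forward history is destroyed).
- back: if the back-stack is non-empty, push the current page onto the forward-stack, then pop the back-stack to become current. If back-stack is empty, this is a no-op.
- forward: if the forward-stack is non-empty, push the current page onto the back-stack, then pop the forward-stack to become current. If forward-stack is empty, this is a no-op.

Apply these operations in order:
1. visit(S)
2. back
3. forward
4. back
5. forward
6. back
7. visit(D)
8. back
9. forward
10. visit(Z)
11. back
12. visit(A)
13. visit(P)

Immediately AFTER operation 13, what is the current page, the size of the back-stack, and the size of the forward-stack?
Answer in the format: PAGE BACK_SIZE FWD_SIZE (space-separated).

After 1 (visit(S)): cur=S back=1 fwd=0
After 2 (back): cur=HOME back=0 fwd=1
After 3 (forward): cur=S back=1 fwd=0
After 4 (back): cur=HOME back=0 fwd=1
After 5 (forward): cur=S back=1 fwd=0
After 6 (back): cur=HOME back=0 fwd=1
After 7 (visit(D)): cur=D back=1 fwd=0
After 8 (back): cur=HOME back=0 fwd=1
After 9 (forward): cur=D back=1 fwd=0
After 10 (visit(Z)): cur=Z back=2 fwd=0
After 11 (back): cur=D back=1 fwd=1
After 12 (visit(A)): cur=A back=2 fwd=0
After 13 (visit(P)): cur=P back=3 fwd=0

P 3 0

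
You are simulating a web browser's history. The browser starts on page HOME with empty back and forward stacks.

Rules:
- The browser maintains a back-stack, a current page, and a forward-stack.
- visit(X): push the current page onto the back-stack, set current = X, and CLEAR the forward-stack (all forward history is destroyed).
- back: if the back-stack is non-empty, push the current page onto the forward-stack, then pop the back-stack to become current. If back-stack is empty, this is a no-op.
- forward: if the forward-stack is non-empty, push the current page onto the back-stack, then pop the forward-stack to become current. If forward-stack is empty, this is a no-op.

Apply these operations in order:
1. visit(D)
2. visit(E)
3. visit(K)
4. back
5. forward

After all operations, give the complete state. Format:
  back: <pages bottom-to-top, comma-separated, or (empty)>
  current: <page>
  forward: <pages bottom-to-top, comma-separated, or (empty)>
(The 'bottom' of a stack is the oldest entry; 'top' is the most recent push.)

Answer: back: HOME,D,E
current: K
forward: (empty)

Derivation:
After 1 (visit(D)): cur=D back=1 fwd=0
After 2 (visit(E)): cur=E back=2 fwd=0
After 3 (visit(K)): cur=K back=3 fwd=0
After 4 (back): cur=E back=2 fwd=1
After 5 (forward): cur=K back=3 fwd=0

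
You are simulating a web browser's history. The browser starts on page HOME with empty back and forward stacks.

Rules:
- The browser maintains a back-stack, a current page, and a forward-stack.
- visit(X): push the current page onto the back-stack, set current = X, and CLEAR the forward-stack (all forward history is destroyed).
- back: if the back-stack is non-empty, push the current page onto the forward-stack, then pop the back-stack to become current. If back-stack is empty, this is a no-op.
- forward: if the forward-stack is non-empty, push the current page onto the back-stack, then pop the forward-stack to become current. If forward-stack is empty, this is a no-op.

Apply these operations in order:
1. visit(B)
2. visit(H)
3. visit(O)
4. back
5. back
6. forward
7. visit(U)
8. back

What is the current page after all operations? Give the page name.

After 1 (visit(B)): cur=B back=1 fwd=0
After 2 (visit(H)): cur=H back=2 fwd=0
After 3 (visit(O)): cur=O back=3 fwd=0
After 4 (back): cur=H back=2 fwd=1
After 5 (back): cur=B back=1 fwd=2
After 6 (forward): cur=H back=2 fwd=1
After 7 (visit(U)): cur=U back=3 fwd=0
After 8 (back): cur=H back=2 fwd=1

Answer: H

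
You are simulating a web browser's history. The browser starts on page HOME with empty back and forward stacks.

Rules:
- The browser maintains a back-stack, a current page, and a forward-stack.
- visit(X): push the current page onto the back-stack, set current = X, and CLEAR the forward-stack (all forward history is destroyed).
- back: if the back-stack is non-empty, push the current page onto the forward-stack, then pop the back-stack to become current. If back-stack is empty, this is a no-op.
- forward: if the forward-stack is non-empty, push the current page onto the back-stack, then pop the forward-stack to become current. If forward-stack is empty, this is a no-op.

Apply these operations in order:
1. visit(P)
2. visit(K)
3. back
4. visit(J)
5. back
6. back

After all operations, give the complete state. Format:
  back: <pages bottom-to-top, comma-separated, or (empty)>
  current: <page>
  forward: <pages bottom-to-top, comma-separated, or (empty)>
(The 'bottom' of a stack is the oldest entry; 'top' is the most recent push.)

Answer: back: (empty)
current: HOME
forward: J,P

Derivation:
After 1 (visit(P)): cur=P back=1 fwd=0
After 2 (visit(K)): cur=K back=2 fwd=0
After 3 (back): cur=P back=1 fwd=1
After 4 (visit(J)): cur=J back=2 fwd=0
After 5 (back): cur=P back=1 fwd=1
After 6 (back): cur=HOME back=0 fwd=2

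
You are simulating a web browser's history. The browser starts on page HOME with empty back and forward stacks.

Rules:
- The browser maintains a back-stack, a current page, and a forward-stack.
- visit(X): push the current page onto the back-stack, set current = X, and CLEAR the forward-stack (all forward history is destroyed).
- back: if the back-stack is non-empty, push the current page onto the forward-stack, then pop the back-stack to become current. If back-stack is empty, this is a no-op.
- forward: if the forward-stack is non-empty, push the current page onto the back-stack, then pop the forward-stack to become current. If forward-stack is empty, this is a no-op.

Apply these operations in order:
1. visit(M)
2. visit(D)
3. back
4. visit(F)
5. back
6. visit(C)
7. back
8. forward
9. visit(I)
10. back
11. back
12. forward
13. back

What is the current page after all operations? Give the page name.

After 1 (visit(M)): cur=M back=1 fwd=0
After 2 (visit(D)): cur=D back=2 fwd=0
After 3 (back): cur=M back=1 fwd=1
After 4 (visit(F)): cur=F back=2 fwd=0
After 5 (back): cur=M back=1 fwd=1
After 6 (visit(C)): cur=C back=2 fwd=0
After 7 (back): cur=M back=1 fwd=1
After 8 (forward): cur=C back=2 fwd=0
After 9 (visit(I)): cur=I back=3 fwd=0
After 10 (back): cur=C back=2 fwd=1
After 11 (back): cur=M back=1 fwd=2
After 12 (forward): cur=C back=2 fwd=1
After 13 (back): cur=M back=1 fwd=2

Answer: M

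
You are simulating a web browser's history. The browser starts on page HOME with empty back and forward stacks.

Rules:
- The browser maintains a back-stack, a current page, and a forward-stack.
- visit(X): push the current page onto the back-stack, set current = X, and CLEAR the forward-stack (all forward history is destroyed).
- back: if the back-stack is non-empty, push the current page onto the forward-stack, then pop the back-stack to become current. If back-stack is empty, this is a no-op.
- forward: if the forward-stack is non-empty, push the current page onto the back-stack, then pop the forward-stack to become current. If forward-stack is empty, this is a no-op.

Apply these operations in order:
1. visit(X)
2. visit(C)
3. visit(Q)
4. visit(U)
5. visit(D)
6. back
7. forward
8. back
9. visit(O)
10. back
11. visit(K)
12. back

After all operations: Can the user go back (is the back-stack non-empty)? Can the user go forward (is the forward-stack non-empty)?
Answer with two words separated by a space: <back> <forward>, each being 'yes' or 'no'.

After 1 (visit(X)): cur=X back=1 fwd=0
After 2 (visit(C)): cur=C back=2 fwd=0
After 3 (visit(Q)): cur=Q back=3 fwd=0
After 4 (visit(U)): cur=U back=4 fwd=0
After 5 (visit(D)): cur=D back=5 fwd=0
After 6 (back): cur=U back=4 fwd=1
After 7 (forward): cur=D back=5 fwd=0
After 8 (back): cur=U back=4 fwd=1
After 9 (visit(O)): cur=O back=5 fwd=0
After 10 (back): cur=U back=4 fwd=1
After 11 (visit(K)): cur=K back=5 fwd=0
After 12 (back): cur=U back=4 fwd=1

Answer: yes yes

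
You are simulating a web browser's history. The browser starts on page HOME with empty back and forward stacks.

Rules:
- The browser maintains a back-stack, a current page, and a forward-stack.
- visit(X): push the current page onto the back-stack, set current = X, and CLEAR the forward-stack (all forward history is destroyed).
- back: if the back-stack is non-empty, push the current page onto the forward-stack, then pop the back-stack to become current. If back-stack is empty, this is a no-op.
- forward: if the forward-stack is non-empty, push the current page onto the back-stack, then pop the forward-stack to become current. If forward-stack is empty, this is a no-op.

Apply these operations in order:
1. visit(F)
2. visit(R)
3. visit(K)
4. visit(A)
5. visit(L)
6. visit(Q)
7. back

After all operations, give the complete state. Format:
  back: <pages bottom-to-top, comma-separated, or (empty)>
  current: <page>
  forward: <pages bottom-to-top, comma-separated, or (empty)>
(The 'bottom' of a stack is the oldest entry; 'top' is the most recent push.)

Answer: back: HOME,F,R,K,A
current: L
forward: Q

Derivation:
After 1 (visit(F)): cur=F back=1 fwd=0
After 2 (visit(R)): cur=R back=2 fwd=0
After 3 (visit(K)): cur=K back=3 fwd=0
After 4 (visit(A)): cur=A back=4 fwd=0
After 5 (visit(L)): cur=L back=5 fwd=0
After 6 (visit(Q)): cur=Q back=6 fwd=0
After 7 (back): cur=L back=5 fwd=1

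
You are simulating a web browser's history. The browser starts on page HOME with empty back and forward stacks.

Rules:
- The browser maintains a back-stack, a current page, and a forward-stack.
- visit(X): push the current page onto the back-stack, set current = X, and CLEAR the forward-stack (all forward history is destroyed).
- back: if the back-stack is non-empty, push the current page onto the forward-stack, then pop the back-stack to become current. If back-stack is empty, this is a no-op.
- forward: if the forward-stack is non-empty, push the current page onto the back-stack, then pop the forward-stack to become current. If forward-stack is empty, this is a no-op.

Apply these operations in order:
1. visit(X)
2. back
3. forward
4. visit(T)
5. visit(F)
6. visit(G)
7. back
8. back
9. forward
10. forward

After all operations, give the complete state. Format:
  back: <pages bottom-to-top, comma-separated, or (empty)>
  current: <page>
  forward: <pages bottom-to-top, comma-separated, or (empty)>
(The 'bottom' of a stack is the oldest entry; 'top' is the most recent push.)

After 1 (visit(X)): cur=X back=1 fwd=0
After 2 (back): cur=HOME back=0 fwd=1
After 3 (forward): cur=X back=1 fwd=0
After 4 (visit(T)): cur=T back=2 fwd=0
After 5 (visit(F)): cur=F back=3 fwd=0
After 6 (visit(G)): cur=G back=4 fwd=0
After 7 (back): cur=F back=3 fwd=1
After 8 (back): cur=T back=2 fwd=2
After 9 (forward): cur=F back=3 fwd=1
After 10 (forward): cur=G back=4 fwd=0

Answer: back: HOME,X,T,F
current: G
forward: (empty)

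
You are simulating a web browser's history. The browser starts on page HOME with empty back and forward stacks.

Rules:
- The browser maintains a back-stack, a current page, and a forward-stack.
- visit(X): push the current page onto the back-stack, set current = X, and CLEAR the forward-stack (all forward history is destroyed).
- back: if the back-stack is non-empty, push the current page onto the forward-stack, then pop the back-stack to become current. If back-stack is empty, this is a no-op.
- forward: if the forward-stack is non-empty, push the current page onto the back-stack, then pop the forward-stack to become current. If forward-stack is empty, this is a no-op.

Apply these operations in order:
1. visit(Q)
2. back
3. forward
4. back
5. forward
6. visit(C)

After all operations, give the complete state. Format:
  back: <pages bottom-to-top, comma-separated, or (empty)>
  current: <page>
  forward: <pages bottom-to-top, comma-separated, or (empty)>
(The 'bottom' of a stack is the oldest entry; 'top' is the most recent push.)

After 1 (visit(Q)): cur=Q back=1 fwd=0
After 2 (back): cur=HOME back=0 fwd=1
After 3 (forward): cur=Q back=1 fwd=0
After 4 (back): cur=HOME back=0 fwd=1
After 5 (forward): cur=Q back=1 fwd=0
After 6 (visit(C)): cur=C back=2 fwd=0

Answer: back: HOME,Q
current: C
forward: (empty)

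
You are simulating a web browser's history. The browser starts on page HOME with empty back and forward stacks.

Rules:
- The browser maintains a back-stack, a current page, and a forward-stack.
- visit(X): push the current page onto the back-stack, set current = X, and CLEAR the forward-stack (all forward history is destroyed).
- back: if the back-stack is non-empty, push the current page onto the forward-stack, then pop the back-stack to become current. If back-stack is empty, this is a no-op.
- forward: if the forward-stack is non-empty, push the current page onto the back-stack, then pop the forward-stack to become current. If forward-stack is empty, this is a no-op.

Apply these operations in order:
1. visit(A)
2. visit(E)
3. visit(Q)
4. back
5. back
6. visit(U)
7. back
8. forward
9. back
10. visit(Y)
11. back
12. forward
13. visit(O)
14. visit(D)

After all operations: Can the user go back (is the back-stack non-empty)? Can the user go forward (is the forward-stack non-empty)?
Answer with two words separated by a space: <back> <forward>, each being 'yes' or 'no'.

Answer: yes no

Derivation:
After 1 (visit(A)): cur=A back=1 fwd=0
After 2 (visit(E)): cur=E back=2 fwd=0
After 3 (visit(Q)): cur=Q back=3 fwd=0
After 4 (back): cur=E back=2 fwd=1
After 5 (back): cur=A back=1 fwd=2
After 6 (visit(U)): cur=U back=2 fwd=0
After 7 (back): cur=A back=1 fwd=1
After 8 (forward): cur=U back=2 fwd=0
After 9 (back): cur=A back=1 fwd=1
After 10 (visit(Y)): cur=Y back=2 fwd=0
After 11 (back): cur=A back=1 fwd=1
After 12 (forward): cur=Y back=2 fwd=0
After 13 (visit(O)): cur=O back=3 fwd=0
After 14 (visit(D)): cur=D back=4 fwd=0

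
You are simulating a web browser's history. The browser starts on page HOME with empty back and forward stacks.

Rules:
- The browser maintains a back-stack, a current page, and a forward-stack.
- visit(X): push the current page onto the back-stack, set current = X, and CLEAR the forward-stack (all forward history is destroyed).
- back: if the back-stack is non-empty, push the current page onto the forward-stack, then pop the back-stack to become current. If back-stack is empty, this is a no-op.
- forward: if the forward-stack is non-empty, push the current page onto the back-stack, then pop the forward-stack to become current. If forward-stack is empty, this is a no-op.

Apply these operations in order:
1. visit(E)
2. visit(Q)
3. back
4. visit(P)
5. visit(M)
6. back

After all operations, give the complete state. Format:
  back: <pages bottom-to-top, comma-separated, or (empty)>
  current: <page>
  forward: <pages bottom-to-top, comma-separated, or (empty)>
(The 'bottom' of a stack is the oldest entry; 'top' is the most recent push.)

Answer: back: HOME,E
current: P
forward: M

Derivation:
After 1 (visit(E)): cur=E back=1 fwd=0
After 2 (visit(Q)): cur=Q back=2 fwd=0
After 3 (back): cur=E back=1 fwd=1
After 4 (visit(P)): cur=P back=2 fwd=0
After 5 (visit(M)): cur=M back=3 fwd=0
After 6 (back): cur=P back=2 fwd=1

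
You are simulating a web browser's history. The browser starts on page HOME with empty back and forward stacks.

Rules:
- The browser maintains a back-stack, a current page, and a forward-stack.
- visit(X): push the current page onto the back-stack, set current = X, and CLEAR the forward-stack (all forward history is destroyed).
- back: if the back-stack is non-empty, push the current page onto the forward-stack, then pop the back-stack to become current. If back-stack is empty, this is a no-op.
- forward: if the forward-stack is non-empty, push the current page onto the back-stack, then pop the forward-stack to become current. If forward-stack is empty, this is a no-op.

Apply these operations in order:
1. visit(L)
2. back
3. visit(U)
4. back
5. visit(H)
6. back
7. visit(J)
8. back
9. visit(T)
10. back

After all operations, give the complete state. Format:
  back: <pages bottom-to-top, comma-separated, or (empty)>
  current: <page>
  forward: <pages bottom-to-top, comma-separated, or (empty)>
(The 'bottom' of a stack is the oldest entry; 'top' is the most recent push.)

Answer: back: (empty)
current: HOME
forward: T

Derivation:
After 1 (visit(L)): cur=L back=1 fwd=0
After 2 (back): cur=HOME back=0 fwd=1
After 3 (visit(U)): cur=U back=1 fwd=0
After 4 (back): cur=HOME back=0 fwd=1
After 5 (visit(H)): cur=H back=1 fwd=0
After 6 (back): cur=HOME back=0 fwd=1
After 7 (visit(J)): cur=J back=1 fwd=0
After 8 (back): cur=HOME back=0 fwd=1
After 9 (visit(T)): cur=T back=1 fwd=0
After 10 (back): cur=HOME back=0 fwd=1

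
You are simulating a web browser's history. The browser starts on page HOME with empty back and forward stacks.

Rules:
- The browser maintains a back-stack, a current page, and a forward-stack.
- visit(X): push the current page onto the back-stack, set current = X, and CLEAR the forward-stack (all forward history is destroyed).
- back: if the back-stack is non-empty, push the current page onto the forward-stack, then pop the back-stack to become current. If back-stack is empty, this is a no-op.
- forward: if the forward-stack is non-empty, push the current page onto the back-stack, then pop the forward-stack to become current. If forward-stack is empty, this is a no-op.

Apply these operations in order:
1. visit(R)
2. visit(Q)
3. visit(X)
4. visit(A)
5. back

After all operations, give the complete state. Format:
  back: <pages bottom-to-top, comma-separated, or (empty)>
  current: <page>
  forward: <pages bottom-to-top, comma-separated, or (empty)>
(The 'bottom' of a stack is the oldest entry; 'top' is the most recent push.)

After 1 (visit(R)): cur=R back=1 fwd=0
After 2 (visit(Q)): cur=Q back=2 fwd=0
After 3 (visit(X)): cur=X back=3 fwd=0
After 4 (visit(A)): cur=A back=4 fwd=0
After 5 (back): cur=X back=3 fwd=1

Answer: back: HOME,R,Q
current: X
forward: A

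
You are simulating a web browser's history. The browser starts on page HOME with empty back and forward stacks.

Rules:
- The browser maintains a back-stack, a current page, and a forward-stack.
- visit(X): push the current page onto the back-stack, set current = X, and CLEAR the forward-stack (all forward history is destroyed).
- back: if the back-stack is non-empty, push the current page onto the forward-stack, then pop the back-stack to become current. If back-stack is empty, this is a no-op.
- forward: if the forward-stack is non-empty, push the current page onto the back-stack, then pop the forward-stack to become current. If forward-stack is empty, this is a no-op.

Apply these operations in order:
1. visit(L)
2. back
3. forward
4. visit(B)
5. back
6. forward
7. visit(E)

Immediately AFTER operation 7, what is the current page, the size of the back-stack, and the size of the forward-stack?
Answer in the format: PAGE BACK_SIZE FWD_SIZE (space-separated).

After 1 (visit(L)): cur=L back=1 fwd=0
After 2 (back): cur=HOME back=0 fwd=1
After 3 (forward): cur=L back=1 fwd=0
After 4 (visit(B)): cur=B back=2 fwd=0
After 5 (back): cur=L back=1 fwd=1
After 6 (forward): cur=B back=2 fwd=0
After 7 (visit(E)): cur=E back=3 fwd=0

E 3 0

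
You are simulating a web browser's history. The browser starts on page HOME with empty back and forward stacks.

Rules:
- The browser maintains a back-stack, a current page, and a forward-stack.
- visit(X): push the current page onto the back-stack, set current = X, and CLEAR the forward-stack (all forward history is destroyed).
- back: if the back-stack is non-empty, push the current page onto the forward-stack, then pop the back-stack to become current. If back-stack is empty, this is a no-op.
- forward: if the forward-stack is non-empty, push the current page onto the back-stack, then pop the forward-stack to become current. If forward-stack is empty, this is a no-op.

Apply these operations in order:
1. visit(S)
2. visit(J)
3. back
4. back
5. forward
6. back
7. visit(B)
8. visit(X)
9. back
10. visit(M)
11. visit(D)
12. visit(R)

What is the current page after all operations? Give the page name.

After 1 (visit(S)): cur=S back=1 fwd=0
After 2 (visit(J)): cur=J back=2 fwd=0
After 3 (back): cur=S back=1 fwd=1
After 4 (back): cur=HOME back=0 fwd=2
After 5 (forward): cur=S back=1 fwd=1
After 6 (back): cur=HOME back=0 fwd=2
After 7 (visit(B)): cur=B back=1 fwd=0
After 8 (visit(X)): cur=X back=2 fwd=0
After 9 (back): cur=B back=1 fwd=1
After 10 (visit(M)): cur=M back=2 fwd=0
After 11 (visit(D)): cur=D back=3 fwd=0
After 12 (visit(R)): cur=R back=4 fwd=0

Answer: R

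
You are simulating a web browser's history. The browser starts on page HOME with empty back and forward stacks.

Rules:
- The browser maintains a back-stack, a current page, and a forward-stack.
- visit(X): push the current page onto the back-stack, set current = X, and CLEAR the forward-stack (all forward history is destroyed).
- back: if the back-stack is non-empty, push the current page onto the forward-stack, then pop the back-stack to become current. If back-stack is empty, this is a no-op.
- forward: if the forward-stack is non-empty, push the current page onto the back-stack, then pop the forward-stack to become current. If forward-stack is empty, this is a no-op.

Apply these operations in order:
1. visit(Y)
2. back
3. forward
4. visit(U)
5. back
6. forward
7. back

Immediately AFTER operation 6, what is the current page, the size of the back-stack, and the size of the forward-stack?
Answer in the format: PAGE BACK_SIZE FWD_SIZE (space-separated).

After 1 (visit(Y)): cur=Y back=1 fwd=0
After 2 (back): cur=HOME back=0 fwd=1
After 3 (forward): cur=Y back=1 fwd=0
After 4 (visit(U)): cur=U back=2 fwd=0
After 5 (back): cur=Y back=1 fwd=1
After 6 (forward): cur=U back=2 fwd=0

U 2 0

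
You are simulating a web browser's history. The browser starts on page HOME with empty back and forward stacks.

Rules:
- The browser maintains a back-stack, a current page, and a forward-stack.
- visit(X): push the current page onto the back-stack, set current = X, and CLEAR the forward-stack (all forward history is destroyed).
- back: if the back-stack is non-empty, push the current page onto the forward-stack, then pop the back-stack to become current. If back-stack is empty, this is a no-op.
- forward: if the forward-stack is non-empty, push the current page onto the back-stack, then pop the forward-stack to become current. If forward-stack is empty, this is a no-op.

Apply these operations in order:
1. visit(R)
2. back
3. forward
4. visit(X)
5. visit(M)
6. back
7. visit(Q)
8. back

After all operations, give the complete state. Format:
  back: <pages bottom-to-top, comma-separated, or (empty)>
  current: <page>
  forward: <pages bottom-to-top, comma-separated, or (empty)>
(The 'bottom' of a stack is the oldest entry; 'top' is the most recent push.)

After 1 (visit(R)): cur=R back=1 fwd=0
After 2 (back): cur=HOME back=0 fwd=1
After 3 (forward): cur=R back=1 fwd=0
After 4 (visit(X)): cur=X back=2 fwd=0
After 5 (visit(M)): cur=M back=3 fwd=0
After 6 (back): cur=X back=2 fwd=1
After 7 (visit(Q)): cur=Q back=3 fwd=0
After 8 (back): cur=X back=2 fwd=1

Answer: back: HOME,R
current: X
forward: Q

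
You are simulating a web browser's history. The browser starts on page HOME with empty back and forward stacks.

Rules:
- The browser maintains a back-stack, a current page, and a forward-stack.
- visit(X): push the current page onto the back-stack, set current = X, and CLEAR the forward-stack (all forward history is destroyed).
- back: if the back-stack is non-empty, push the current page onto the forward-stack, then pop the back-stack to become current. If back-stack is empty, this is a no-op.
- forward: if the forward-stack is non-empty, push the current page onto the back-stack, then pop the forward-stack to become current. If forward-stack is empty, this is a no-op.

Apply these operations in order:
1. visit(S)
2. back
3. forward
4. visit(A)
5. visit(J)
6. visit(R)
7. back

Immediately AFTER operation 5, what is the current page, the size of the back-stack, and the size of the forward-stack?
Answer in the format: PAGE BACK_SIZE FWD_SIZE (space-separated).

After 1 (visit(S)): cur=S back=1 fwd=0
After 2 (back): cur=HOME back=0 fwd=1
After 3 (forward): cur=S back=1 fwd=0
After 4 (visit(A)): cur=A back=2 fwd=0
After 5 (visit(J)): cur=J back=3 fwd=0

J 3 0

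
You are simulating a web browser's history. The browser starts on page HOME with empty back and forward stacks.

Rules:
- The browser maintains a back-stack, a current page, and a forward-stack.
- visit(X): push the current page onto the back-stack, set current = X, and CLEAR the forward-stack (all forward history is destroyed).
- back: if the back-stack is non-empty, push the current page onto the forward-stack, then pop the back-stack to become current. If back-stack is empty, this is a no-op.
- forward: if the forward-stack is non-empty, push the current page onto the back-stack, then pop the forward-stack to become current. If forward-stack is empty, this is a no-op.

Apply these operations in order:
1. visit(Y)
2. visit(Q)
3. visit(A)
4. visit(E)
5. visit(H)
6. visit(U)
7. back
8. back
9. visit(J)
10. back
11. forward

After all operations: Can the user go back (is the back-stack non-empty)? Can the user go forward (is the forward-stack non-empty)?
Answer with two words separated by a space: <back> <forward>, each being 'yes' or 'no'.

Answer: yes no

Derivation:
After 1 (visit(Y)): cur=Y back=1 fwd=0
After 2 (visit(Q)): cur=Q back=2 fwd=0
After 3 (visit(A)): cur=A back=3 fwd=0
After 4 (visit(E)): cur=E back=4 fwd=0
After 5 (visit(H)): cur=H back=5 fwd=0
After 6 (visit(U)): cur=U back=6 fwd=0
After 7 (back): cur=H back=5 fwd=1
After 8 (back): cur=E back=4 fwd=2
After 9 (visit(J)): cur=J back=5 fwd=0
After 10 (back): cur=E back=4 fwd=1
After 11 (forward): cur=J back=5 fwd=0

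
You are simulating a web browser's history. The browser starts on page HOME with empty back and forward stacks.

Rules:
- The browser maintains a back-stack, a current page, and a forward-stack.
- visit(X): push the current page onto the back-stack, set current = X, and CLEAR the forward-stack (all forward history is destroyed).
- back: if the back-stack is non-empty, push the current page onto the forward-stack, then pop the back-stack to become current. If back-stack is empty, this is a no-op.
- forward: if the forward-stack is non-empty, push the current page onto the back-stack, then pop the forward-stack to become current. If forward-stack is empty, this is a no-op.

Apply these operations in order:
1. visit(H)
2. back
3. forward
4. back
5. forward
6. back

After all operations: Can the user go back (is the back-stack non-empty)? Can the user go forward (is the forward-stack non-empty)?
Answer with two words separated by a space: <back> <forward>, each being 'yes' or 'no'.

Answer: no yes

Derivation:
After 1 (visit(H)): cur=H back=1 fwd=0
After 2 (back): cur=HOME back=0 fwd=1
After 3 (forward): cur=H back=1 fwd=0
After 4 (back): cur=HOME back=0 fwd=1
After 5 (forward): cur=H back=1 fwd=0
After 6 (back): cur=HOME back=0 fwd=1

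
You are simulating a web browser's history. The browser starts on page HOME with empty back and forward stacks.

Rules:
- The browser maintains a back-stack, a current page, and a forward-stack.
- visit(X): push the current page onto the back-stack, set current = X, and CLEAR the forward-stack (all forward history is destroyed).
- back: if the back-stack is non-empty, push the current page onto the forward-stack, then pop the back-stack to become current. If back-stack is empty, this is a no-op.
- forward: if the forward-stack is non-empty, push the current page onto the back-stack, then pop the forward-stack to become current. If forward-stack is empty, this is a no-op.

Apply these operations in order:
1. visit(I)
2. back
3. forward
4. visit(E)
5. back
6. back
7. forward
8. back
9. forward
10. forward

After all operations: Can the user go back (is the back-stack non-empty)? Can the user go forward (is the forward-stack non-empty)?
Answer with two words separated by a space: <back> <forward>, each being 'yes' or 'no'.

Answer: yes no

Derivation:
After 1 (visit(I)): cur=I back=1 fwd=0
After 2 (back): cur=HOME back=0 fwd=1
After 3 (forward): cur=I back=1 fwd=0
After 4 (visit(E)): cur=E back=2 fwd=0
After 5 (back): cur=I back=1 fwd=1
After 6 (back): cur=HOME back=0 fwd=2
After 7 (forward): cur=I back=1 fwd=1
After 8 (back): cur=HOME back=0 fwd=2
After 9 (forward): cur=I back=1 fwd=1
After 10 (forward): cur=E back=2 fwd=0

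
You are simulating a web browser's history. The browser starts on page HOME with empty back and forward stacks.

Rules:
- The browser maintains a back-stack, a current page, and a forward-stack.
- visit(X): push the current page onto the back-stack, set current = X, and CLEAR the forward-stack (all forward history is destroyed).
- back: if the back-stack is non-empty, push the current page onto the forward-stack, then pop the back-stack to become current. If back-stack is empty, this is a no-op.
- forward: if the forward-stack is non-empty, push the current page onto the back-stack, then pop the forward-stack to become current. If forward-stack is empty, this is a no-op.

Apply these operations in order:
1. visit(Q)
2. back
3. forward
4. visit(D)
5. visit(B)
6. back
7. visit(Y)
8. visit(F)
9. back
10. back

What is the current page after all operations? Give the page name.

Answer: D

Derivation:
After 1 (visit(Q)): cur=Q back=1 fwd=0
After 2 (back): cur=HOME back=0 fwd=1
After 3 (forward): cur=Q back=1 fwd=0
After 4 (visit(D)): cur=D back=2 fwd=0
After 5 (visit(B)): cur=B back=3 fwd=0
After 6 (back): cur=D back=2 fwd=1
After 7 (visit(Y)): cur=Y back=3 fwd=0
After 8 (visit(F)): cur=F back=4 fwd=0
After 9 (back): cur=Y back=3 fwd=1
After 10 (back): cur=D back=2 fwd=2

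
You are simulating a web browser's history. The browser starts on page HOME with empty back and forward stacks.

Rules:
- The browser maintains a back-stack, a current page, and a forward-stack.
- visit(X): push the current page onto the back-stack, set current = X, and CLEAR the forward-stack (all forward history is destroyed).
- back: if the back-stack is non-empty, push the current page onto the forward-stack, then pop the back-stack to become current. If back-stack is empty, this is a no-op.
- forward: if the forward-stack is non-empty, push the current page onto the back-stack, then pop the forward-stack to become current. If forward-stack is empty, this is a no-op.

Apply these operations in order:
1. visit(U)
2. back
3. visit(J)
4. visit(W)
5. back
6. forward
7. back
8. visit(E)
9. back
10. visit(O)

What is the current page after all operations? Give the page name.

After 1 (visit(U)): cur=U back=1 fwd=0
After 2 (back): cur=HOME back=0 fwd=1
After 3 (visit(J)): cur=J back=1 fwd=0
After 4 (visit(W)): cur=W back=2 fwd=0
After 5 (back): cur=J back=1 fwd=1
After 6 (forward): cur=W back=2 fwd=0
After 7 (back): cur=J back=1 fwd=1
After 8 (visit(E)): cur=E back=2 fwd=0
After 9 (back): cur=J back=1 fwd=1
After 10 (visit(O)): cur=O back=2 fwd=0

Answer: O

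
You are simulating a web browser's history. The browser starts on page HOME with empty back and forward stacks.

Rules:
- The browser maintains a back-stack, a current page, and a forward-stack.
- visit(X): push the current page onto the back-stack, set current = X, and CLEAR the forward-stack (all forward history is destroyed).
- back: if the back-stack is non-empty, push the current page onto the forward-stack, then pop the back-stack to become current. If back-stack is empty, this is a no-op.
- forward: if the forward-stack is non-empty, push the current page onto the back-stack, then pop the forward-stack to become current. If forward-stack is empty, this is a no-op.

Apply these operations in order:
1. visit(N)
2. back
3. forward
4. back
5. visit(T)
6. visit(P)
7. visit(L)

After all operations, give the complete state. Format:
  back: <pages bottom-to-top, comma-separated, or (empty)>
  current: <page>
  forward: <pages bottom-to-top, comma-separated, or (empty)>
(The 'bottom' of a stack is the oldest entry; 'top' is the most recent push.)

After 1 (visit(N)): cur=N back=1 fwd=0
After 2 (back): cur=HOME back=0 fwd=1
After 3 (forward): cur=N back=1 fwd=0
After 4 (back): cur=HOME back=0 fwd=1
After 5 (visit(T)): cur=T back=1 fwd=0
After 6 (visit(P)): cur=P back=2 fwd=0
After 7 (visit(L)): cur=L back=3 fwd=0

Answer: back: HOME,T,P
current: L
forward: (empty)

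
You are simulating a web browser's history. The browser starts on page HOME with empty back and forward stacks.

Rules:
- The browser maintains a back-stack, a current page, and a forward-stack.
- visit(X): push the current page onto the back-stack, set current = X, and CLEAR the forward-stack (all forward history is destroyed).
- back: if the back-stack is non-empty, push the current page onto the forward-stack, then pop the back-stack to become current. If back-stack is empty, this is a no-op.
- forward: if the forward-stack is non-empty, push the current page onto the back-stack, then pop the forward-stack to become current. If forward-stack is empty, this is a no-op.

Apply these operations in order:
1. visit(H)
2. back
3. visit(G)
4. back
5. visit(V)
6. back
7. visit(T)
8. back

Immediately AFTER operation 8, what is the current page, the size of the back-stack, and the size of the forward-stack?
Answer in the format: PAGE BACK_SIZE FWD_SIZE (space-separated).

After 1 (visit(H)): cur=H back=1 fwd=0
After 2 (back): cur=HOME back=0 fwd=1
After 3 (visit(G)): cur=G back=1 fwd=0
After 4 (back): cur=HOME back=0 fwd=1
After 5 (visit(V)): cur=V back=1 fwd=0
After 6 (back): cur=HOME back=0 fwd=1
After 7 (visit(T)): cur=T back=1 fwd=0
After 8 (back): cur=HOME back=0 fwd=1

HOME 0 1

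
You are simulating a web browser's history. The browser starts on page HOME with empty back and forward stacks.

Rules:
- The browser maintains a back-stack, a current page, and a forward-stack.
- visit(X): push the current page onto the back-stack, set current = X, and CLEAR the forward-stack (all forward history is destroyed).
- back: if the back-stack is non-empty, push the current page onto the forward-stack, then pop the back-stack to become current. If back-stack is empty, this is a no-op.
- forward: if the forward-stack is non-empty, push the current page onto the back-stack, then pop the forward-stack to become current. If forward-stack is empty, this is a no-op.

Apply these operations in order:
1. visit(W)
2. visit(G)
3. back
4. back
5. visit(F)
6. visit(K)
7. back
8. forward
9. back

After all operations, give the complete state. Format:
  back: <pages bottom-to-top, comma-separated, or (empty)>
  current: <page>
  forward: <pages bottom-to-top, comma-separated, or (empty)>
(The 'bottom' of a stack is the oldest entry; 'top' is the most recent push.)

Answer: back: HOME
current: F
forward: K

Derivation:
After 1 (visit(W)): cur=W back=1 fwd=0
After 2 (visit(G)): cur=G back=2 fwd=0
After 3 (back): cur=W back=1 fwd=1
After 4 (back): cur=HOME back=0 fwd=2
After 5 (visit(F)): cur=F back=1 fwd=0
After 6 (visit(K)): cur=K back=2 fwd=0
After 7 (back): cur=F back=1 fwd=1
After 8 (forward): cur=K back=2 fwd=0
After 9 (back): cur=F back=1 fwd=1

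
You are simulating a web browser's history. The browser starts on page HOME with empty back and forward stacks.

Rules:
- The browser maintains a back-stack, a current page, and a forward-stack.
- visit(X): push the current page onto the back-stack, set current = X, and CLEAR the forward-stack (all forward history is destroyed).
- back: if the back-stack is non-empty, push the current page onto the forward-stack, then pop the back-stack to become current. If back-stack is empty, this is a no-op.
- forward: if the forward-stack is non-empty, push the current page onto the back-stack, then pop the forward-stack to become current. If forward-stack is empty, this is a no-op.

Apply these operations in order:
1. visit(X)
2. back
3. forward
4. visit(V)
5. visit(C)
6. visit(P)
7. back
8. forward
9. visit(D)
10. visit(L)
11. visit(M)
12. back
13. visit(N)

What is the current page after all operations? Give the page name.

After 1 (visit(X)): cur=X back=1 fwd=0
After 2 (back): cur=HOME back=0 fwd=1
After 3 (forward): cur=X back=1 fwd=0
After 4 (visit(V)): cur=V back=2 fwd=0
After 5 (visit(C)): cur=C back=3 fwd=0
After 6 (visit(P)): cur=P back=4 fwd=0
After 7 (back): cur=C back=3 fwd=1
After 8 (forward): cur=P back=4 fwd=0
After 9 (visit(D)): cur=D back=5 fwd=0
After 10 (visit(L)): cur=L back=6 fwd=0
After 11 (visit(M)): cur=M back=7 fwd=0
After 12 (back): cur=L back=6 fwd=1
After 13 (visit(N)): cur=N back=7 fwd=0

Answer: N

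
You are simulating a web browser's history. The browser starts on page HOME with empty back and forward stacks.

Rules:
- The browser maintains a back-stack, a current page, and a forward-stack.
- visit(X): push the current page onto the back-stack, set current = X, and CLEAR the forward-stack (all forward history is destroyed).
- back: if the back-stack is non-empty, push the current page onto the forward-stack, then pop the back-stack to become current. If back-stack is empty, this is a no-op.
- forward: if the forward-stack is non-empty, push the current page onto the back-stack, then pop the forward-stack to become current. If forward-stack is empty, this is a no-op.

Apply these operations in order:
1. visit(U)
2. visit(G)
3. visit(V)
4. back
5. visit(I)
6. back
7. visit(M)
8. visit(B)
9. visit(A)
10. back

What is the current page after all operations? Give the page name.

After 1 (visit(U)): cur=U back=1 fwd=0
After 2 (visit(G)): cur=G back=2 fwd=0
After 3 (visit(V)): cur=V back=3 fwd=0
After 4 (back): cur=G back=2 fwd=1
After 5 (visit(I)): cur=I back=3 fwd=0
After 6 (back): cur=G back=2 fwd=1
After 7 (visit(M)): cur=M back=3 fwd=0
After 8 (visit(B)): cur=B back=4 fwd=0
After 9 (visit(A)): cur=A back=5 fwd=0
After 10 (back): cur=B back=4 fwd=1

Answer: B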